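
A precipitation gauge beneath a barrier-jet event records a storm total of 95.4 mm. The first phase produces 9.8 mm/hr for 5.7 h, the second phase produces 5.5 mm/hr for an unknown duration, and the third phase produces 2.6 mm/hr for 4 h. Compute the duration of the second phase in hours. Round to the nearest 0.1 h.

Known phases: 9.8 × 5.7 + 2.6 × 4 = 55.86 + 10.4 = 66.26 mm.
Remaining depth = 95.4 − 66.26 = 29.14 mm.
Duration = 29.14 / 5.5 = 5.3 h.

duration ≈ 5.3 h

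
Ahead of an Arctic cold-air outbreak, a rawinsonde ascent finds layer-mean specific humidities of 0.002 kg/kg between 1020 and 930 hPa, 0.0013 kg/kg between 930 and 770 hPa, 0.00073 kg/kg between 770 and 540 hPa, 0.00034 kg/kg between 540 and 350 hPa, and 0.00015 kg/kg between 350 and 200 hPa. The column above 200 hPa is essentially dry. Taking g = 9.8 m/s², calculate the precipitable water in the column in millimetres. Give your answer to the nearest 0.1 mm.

PW ≈ 6.6 mm

Precipitable water is the column-integrated vapour mass per unit area: PW = (1/g) Σ q̄ Δp, with q in kg/kg and Δp in Pa (1 kg/m² of water = 1 mm).
Layer 1020–930 hPa: Δp = 90 hPa = 9000 Pa, q̄ = 0.002 kg/kg → 0.002 × 9000 / 9.8 = 1.84 mm
Layer 930–770 hPa: Δp = 160 hPa = 16000 Pa, q̄ = 0.0013 kg/kg → 0.0013 × 16000 / 9.8 = 2.12 mm
Layer 770–540 hPa: Δp = 230 hPa = 23000 Pa, q̄ = 0.00073 kg/kg → 0.00073 × 23000 / 9.8 = 1.71 mm
Layer 540–350 hPa: Δp = 190 hPa = 19000 Pa, q̄ = 0.00034 kg/kg → 0.00034 × 19000 / 9.8 = 0.66 mm
Layer 350–200 hPa: Δp = 150 hPa = 15000 Pa, q̄ = 0.00015 kg/kg → 0.00015 × 15000 / 9.8 = 0.23 mm
PW = 1.84 + 2.12 + 1.71 + 0.66 + 0.23 = 6.56 ≈ 6.6 mm.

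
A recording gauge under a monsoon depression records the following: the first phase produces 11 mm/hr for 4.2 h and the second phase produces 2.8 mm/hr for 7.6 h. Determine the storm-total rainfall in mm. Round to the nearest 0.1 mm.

total ≈ 67.5 mm

Total = Σ Rᵢ Δtᵢ = 11 × 4.2 + 2.8 × 7.6
      = 46.2 + 21.28 = 67.5 mm.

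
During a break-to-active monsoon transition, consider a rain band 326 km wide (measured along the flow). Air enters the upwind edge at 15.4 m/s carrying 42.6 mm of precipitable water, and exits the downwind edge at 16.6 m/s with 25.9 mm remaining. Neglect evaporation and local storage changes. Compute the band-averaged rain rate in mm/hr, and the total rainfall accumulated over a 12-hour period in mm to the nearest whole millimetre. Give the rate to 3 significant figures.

R ≈ 2.50 mm/hr; total ≈ 30 mm

Column moisture flux per unit crosswind length is F = V × PW.
Inflow: F_in = 15.4 × 42.6 = 656.04 mm·m/s
Outflow: F_out = 16.6 × 25.9 = 429.94 mm·m/s
Steady-state rate R = (F_in − F_out)/L = (656.04 − 429.94) / 326000 m = 6.936e-04 mm/s.
R = 6.936e-04 × 3600 = 2.50 mm/hr.
Over 12 h: total = 2.50 × 12 = 30 mm.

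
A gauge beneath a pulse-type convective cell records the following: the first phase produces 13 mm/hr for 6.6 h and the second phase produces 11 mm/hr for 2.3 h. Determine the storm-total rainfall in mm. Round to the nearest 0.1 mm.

Total = Σ Rᵢ Δtᵢ = 13 × 6.6 + 11 × 2.3
      = 85.8 + 25.3 = 111.1 mm.

total ≈ 111.1 mm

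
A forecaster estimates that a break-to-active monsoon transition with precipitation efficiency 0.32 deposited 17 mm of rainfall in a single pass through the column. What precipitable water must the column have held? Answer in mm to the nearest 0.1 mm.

PW ≈ 53.1 mm

PW = rainfall / ε = 17 / 0.32 = 53.1 mm.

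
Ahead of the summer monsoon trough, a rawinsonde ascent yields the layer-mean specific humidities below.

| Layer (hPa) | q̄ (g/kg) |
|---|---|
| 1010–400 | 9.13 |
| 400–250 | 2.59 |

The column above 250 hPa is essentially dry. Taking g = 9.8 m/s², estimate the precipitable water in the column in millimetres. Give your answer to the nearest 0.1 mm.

Precipitable water is the column-integrated vapour mass per unit area: PW = (1/g) Σ q̄ Δp, with q in kg/kg and Δp in Pa (1 kg/m² of water = 1 mm).
Layer 1010–400 hPa: Δp = 610 hPa = 61000 Pa, q̄ = 0.00913 kg/kg → 0.00913 × 61000 / 9.8 = 56.83 mm
Layer 400–250 hPa: Δp = 150 hPa = 15000 Pa, q̄ = 0.00259 kg/kg → 0.00259 × 15000 / 9.8 = 3.96 mm
PW = 56.83 + 3.96 = 60.79 ≈ 60.8 mm.

PW ≈ 60.8 mm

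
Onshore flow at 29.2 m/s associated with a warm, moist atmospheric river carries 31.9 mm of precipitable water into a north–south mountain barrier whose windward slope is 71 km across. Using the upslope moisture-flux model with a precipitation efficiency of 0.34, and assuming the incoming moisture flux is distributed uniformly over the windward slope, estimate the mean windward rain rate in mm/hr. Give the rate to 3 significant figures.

R ≈ 16.1 mm/hr

Incoming column moisture flux per unit ridge length: F = V × PW = 29.2 × 31.9 = 931.48 mm·m/s.
Spread over the 71 km slope with efficiency ε = 0.34: R = ε·F/W = 0.34 × 931.48 / 71000 m = 4.461e-03 mm/s.
R = 4.461e-03 × 3600 = 16.1 mm/hr.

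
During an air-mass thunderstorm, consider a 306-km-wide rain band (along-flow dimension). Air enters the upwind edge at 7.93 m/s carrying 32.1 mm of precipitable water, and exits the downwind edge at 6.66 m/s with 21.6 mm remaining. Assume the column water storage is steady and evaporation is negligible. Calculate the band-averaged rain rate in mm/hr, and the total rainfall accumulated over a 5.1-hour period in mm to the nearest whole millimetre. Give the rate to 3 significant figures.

R ≈ 1.30 mm/hr; total ≈ 7 mm

Column moisture flux per unit crosswind length is F = V × PW.
Inflow: F_in = 7.93 × 32.1 = 254.553 mm·m/s
Outflow: F_out = 6.66 × 21.6 = 143.856 mm·m/s
Steady-state rate R = (F_in − F_out)/L = (254.553 − 143.856) / 306000 m = 3.618e-04 mm/s.
R = 3.618e-04 × 3600 = 1.30 mm/hr.
Over 5.1 h: total = 1.30 × 5.1 = 6.63 ≈ 7 mm.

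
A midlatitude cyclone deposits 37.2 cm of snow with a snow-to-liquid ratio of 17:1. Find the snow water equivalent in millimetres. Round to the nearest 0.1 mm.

SWE ≈ 21.9 mm

SWE = snow depth / ratio = 37.2 cm / 17 = 2.188 cm = 21.9 mm.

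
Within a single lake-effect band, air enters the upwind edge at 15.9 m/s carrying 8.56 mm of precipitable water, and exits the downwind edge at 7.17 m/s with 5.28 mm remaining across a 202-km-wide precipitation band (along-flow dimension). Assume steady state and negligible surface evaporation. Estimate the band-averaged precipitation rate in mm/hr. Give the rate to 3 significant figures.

Column moisture flux per unit crosswind length is F = V × PW.
Inflow: F_in = 15.9 × 8.56 = 136.104 mm·m/s
Outflow: F_out = 7.17 × 5.28 = 37.8576 mm·m/s
Steady-state rate R = (F_in − F_out)/L = (136.104 − 37.8576) / 202000 m = 4.864e-04 mm/s.
R = 4.864e-04 × 3600 = 1.75 mm/hr.

R ≈ 1.75 mm/hr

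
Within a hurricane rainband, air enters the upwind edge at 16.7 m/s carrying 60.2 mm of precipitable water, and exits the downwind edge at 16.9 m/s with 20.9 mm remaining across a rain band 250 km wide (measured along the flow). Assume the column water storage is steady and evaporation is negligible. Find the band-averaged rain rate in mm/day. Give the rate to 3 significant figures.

R ≈ 225 mm/day

Column moisture flux per unit crosswind length is F = V × PW.
Inflow: F_in = 16.7 × 60.2 = 1005.34 mm·m/s
Outflow: F_out = 16.9 × 20.9 = 353.21 mm·m/s
Steady-state rate R = (F_in − F_out)/L = (1005.34 − 353.21) / 250000 m = 2.609e-03 mm/s.
R = 2.609e-03 × 3600 × 24 = 225 mm/day.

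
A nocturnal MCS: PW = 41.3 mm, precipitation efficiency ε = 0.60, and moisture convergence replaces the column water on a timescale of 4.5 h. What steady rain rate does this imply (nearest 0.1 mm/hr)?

Each overturning extracts ε × PW = 0.60 × 41.3 = 24.78 mm.
Rate = ε·PW / τ = 24.78 / 4.5 h = 5.5 mm/hr.

R ≈ 5.5 mm/hr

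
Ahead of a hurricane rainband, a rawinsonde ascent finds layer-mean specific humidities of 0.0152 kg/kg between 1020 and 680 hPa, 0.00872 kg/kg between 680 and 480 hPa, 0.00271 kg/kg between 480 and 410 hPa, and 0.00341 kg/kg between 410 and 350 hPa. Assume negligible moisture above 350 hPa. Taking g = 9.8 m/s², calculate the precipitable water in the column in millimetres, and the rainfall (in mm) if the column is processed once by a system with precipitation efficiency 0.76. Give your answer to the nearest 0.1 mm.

Precipitable water is the column-integrated vapour mass per unit area: PW = (1/g) Σ q̄ Δp, with q in kg/kg and Δp in Pa (1 kg/m² of water = 1 mm).
Layer 1020–680 hPa: Δp = 340 hPa = 34000 Pa, q̄ = 0.0152 kg/kg → 0.0152 × 34000 / 9.8 = 52.73 mm
Layer 680–480 hPa: Δp = 200 hPa = 20000 Pa, q̄ = 0.00872 kg/kg → 0.00872 × 20000 / 9.8 = 17.80 mm
Layer 480–410 hPa: Δp = 70 hPa = 7000 Pa, q̄ = 0.00271 kg/kg → 0.00271 × 7000 / 9.8 = 1.94 mm
Layer 410–350 hPa: Δp = 60 hPa = 6000 Pa, q̄ = 0.00341 kg/kg → 0.00341 × 6000 / 9.8 = 2.09 mm
PW = 52.73 + 17.80 + 1.94 + 2.09 = 74.56 ≈ 74.6 mm.
Rainfall = ε × PW = 0.76 × 74.6 = 56.7 mm.

PW ≈ 74.6 mm; rainfall ≈ 56.7 mm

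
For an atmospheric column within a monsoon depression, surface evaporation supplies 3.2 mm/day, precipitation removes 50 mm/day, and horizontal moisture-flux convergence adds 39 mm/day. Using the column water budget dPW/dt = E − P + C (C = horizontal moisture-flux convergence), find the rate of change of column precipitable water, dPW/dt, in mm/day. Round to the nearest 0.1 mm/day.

dPW/dt = E − P + C = 3.2 − 50 + (39) = -7.8 mm/day.

dPW/dt ≈ -7.8 mm/day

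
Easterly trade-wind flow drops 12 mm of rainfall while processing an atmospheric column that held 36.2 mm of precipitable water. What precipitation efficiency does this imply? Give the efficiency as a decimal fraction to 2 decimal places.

ε ≈ 0.33

ε = rainfall / PW = 12 / 36.2 = 0.33.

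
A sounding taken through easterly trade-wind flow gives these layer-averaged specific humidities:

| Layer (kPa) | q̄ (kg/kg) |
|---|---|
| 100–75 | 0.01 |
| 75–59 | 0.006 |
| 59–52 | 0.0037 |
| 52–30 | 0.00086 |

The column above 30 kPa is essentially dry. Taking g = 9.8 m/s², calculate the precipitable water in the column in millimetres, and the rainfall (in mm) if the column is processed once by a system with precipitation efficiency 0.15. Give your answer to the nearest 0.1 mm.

PW ≈ 39.9 mm; rainfall ≈ 6.0 mm

Precipitable water is the column-integrated vapour mass per unit area: PW = (1/g) Σ q̄ Δp, with q in kg/kg and Δp in Pa (1 kg/m² of water = 1 mm).
Layer 100–75 kPa: Δp = 250 hPa = 25000 Pa, q̄ = 0.01 kg/kg → 0.01 × 25000 / 9.8 = 25.51 mm
Layer 75–59 kPa: Δp = 160 hPa = 16000 Pa, q̄ = 0.006 kg/kg → 0.006 × 16000 / 9.8 = 9.80 mm
Layer 59–52 kPa: Δp = 70 hPa = 7000 Pa, q̄ = 0.0037 kg/kg → 0.0037 × 7000 / 9.8 = 2.64 mm
Layer 52–30 kPa: Δp = 220 hPa = 22000 Pa, q̄ = 0.00086 kg/kg → 0.00086 × 22000 / 9.8 = 1.93 mm
PW = 25.51 + 9.80 + 2.64 + 1.93 = 39.88 ≈ 39.9 mm.
Rainfall = ε × PW = 0.15 × 39.9 = 6.0 mm.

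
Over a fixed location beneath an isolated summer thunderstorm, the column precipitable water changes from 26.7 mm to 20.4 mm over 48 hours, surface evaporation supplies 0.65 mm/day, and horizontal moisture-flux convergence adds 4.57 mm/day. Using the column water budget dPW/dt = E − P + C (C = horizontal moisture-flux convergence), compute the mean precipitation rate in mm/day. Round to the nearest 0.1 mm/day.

P ≈ 8.4 mm/day

dPW/dt = (20.4 − 26.7) mm / (48/24 day) = -3.150 mm/day.
P = E + C − dPW/dt = 0.65 + (4.57) − (-3.150) = 8.4 mm/day.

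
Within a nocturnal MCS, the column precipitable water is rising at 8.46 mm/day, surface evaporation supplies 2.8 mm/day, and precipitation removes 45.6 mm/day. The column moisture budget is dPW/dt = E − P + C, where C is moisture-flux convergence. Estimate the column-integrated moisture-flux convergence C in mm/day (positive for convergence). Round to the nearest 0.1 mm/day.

dPW/dt = +8.46 mm/day.
C = dPW/dt − E + P = (+8.46) − 2.8 + 45.6 = 51.3 mm/day.

C ≈ 51.3 mm/day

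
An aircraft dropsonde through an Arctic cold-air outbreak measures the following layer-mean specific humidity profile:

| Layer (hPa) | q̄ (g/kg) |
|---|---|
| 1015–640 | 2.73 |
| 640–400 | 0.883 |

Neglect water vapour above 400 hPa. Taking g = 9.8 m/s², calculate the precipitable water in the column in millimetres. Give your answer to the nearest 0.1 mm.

Precipitable water is the column-integrated vapour mass per unit area: PW = (1/g) Σ q̄ Δp, with q in kg/kg and Δp in Pa (1 kg/m² of water = 1 mm).
Layer 1015–640 hPa: Δp = 375 hPa = 37500 Pa, q̄ = 0.00273 kg/kg → 0.00273 × 37500 / 9.8 = 10.45 mm
Layer 640–400 hPa: Δp = 240 hPa = 24000 Pa, q̄ = 0.000883 kg/kg → 0.000883 × 24000 / 9.8 = 2.16 mm
PW = 10.45 + 2.16 = 12.61 ≈ 12.6 mm.

PW ≈ 12.6 mm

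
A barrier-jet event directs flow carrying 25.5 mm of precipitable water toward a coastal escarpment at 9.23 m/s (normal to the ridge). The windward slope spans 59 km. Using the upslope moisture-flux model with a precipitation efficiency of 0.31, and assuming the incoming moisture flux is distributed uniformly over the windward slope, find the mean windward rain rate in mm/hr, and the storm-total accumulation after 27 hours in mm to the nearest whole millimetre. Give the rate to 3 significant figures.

Incoming column moisture flux per unit ridge length: F = V × PW = 9.23 × 25.5 = 235.365 mm·m/s.
Spread over the 59 km slope with efficiency ε = 0.31: R = ε·F/W = 0.31 × 235.365 / 59000 m = 1.237e-03 mm/s.
R = 1.237e-03 × 3600 = 4.45 mm/hr.
Over 27 h: total = 4.45 × 27 = 120.15 ≈ 120 mm.

R ≈ 4.45 mm/hr; total ≈ 120 mm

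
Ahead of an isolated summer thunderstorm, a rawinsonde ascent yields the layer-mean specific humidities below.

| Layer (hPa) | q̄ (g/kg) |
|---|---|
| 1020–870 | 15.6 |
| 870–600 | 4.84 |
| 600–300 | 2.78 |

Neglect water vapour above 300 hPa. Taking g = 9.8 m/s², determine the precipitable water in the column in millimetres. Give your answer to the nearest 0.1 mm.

PW ≈ 45.7 mm

Precipitable water is the column-integrated vapour mass per unit area: PW = (1/g) Σ q̄ Δp, with q in kg/kg and Δp in Pa (1 kg/m² of water = 1 mm).
Layer 1020–870 hPa: Δp = 150 hPa = 15000 Pa, q̄ = 0.0156 kg/kg → 0.0156 × 15000 / 9.8 = 23.88 mm
Layer 870–600 hPa: Δp = 270 hPa = 27000 Pa, q̄ = 0.00484 kg/kg → 0.00484 × 27000 / 9.8 = 13.33 mm
Layer 600–300 hPa: Δp = 300 hPa = 30000 Pa, q̄ = 0.00278 kg/kg → 0.00278 × 30000 / 9.8 = 8.51 mm
PW = 23.88 + 13.33 + 8.51 = 45.72 ≈ 45.7 mm.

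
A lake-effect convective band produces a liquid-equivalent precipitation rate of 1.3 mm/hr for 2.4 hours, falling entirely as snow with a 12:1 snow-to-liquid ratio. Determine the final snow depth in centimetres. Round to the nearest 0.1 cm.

snow depth ≈ 3.7 cm

Liquid-equivalent depth = 1.3 × 2.4 = 3.12 mm.
Snow depth = 3.12 mm × 12 = 37.44 mm = 3.7 cm.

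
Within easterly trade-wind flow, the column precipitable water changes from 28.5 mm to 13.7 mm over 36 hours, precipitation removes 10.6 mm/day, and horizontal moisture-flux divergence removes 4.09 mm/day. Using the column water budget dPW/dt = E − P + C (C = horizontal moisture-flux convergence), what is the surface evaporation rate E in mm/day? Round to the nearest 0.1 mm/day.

E ≈ 4.8 mm/day

dPW/dt = (13.7 − 28.5) mm / (36/24 day) = -9.867 mm/day.
E = dPW/dt + P − C = (-9.867) + 10.6 − (-4.09) = 4.8 mm/day.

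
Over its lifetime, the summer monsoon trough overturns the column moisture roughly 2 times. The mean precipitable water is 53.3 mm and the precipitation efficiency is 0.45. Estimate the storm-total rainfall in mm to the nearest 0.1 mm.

Each cycle deposits ε × PW = 0.45 × 53.3 = 23.985 mm.
Over 2 cycles: 2 × 23.985 = 48.0 mm.

rainfall ≈ 48.0 mm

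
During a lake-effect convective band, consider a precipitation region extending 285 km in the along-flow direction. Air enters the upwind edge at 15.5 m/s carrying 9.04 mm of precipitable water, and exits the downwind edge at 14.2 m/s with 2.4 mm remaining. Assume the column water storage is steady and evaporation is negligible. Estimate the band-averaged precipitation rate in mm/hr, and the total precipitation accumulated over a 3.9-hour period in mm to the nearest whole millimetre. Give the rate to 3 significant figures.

R ≈ 1.34 mm/hr; total ≈ 5 mm

Column moisture flux per unit crosswind length is F = V × PW.
Inflow: F_in = 15.5 × 9.04 = 140.12 mm·m/s
Outflow: F_out = 14.2 × 2.4 = 34.08 mm·m/s
Steady-state rate R = (F_in − F_out)/L = (140.12 − 34.08) / 285000 m = 3.721e-04 mm/s.
R = 3.721e-04 × 3600 = 1.34 mm/hr.
Over 3.9 h: total = 1.34 × 3.9 = 5.226 ≈ 5 mm.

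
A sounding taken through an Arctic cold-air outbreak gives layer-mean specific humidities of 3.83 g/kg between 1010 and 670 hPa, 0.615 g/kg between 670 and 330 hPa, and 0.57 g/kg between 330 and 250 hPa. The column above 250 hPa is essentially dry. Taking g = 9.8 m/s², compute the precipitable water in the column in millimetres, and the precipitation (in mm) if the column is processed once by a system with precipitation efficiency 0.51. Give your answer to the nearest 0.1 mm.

PW ≈ 15.9 mm; precipitation ≈ 8.1 mm

Precipitable water is the column-integrated vapour mass per unit area: PW = (1/g) Σ q̄ Δp, with q in kg/kg and Δp in Pa (1 kg/m² of water = 1 mm).
Layer 1010–670 hPa: Δp = 340 hPa = 34000 Pa, q̄ = 0.00383 kg/kg → 0.00383 × 34000 / 9.8 = 13.29 mm
Layer 670–330 hPa: Δp = 340 hPa = 34000 Pa, q̄ = 0.000615 kg/kg → 0.000615 × 34000 / 9.8 = 2.13 mm
Layer 330–250 hPa: Δp = 80 hPa = 8000 Pa, q̄ = 0.00057 kg/kg → 0.00057 × 8000 / 9.8 = 0.47 mm
PW = 13.29 + 2.13 + 0.47 = 15.89 ≈ 15.9 mm.
Precipitation = ε × PW = 0.51 × 15.9 = 8.1 mm.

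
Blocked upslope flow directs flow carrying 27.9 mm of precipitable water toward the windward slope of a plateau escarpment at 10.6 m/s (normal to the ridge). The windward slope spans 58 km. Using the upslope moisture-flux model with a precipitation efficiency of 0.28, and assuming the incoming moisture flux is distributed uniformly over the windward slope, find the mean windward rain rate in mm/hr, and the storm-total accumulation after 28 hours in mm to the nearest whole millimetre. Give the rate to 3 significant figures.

Incoming column moisture flux per unit ridge length: F = V × PW = 10.6 × 27.9 = 295.74 mm·m/s.
Spread over the 58 km slope with efficiency ε = 0.28: R = ε·F/W = 0.28 × 295.74 / 58000 m = 1.428e-03 mm/s.
R = 1.428e-03 × 3600 = 5.14 mm/hr.
Over 28 h: total = 5.14 × 28 = 143.92 ≈ 144 mm.

R ≈ 5.14 mm/hr; total ≈ 144 mm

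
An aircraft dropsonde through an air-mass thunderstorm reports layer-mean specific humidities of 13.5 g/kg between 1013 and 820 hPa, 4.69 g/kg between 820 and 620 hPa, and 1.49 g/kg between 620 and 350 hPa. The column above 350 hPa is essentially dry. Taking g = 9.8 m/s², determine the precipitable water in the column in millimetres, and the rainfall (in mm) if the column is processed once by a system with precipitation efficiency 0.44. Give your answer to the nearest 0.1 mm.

Precipitable water is the column-integrated vapour mass per unit area: PW = (1/g) Σ q̄ Δp, with q in kg/kg and Δp in Pa (1 kg/m² of water = 1 mm).
Layer 1013–820 hPa: Δp = 193 hPa = 19300 Pa, q̄ = 0.0135 kg/kg → 0.0135 × 19300 / 9.8 = 26.59 mm
Layer 820–620 hPa: Δp = 200 hPa = 20000 Pa, q̄ = 0.00469 kg/kg → 0.00469 × 20000 / 9.8 = 9.57 mm
Layer 620–350 hPa: Δp = 270 hPa = 27000 Pa, q̄ = 0.00149 kg/kg → 0.00149 × 27000 / 9.8 = 4.11 mm
PW = 26.59 + 9.57 + 4.11 = 40.27 ≈ 40.3 mm.
Rainfall = ε × PW = 0.44 × 40.3 = 17.7 mm.

PW ≈ 40.3 mm; rainfall ≈ 17.7 mm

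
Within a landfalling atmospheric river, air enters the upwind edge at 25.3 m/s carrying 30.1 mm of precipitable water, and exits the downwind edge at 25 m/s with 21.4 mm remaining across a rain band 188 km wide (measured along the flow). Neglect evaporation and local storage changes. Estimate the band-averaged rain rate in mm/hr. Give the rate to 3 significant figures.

Column moisture flux per unit crosswind length is F = V × PW.
Inflow: F_in = 25.3 × 30.1 = 761.53 mm·m/s
Outflow: F_out = 25 × 21.4 = 535 mm·m/s
Steady-state rate R = (F_in − F_out)/L = (761.53 − 535) / 188000 m = 1.205e-03 mm/s.
R = 1.205e-03 × 3600 = 4.34 mm/hr.

R ≈ 4.34 mm/hr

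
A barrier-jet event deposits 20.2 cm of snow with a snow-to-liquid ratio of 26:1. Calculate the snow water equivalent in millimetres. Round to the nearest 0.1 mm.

SWE = snow depth / ratio = 20.2 cm / 26 = 0.777 cm = 7.8 mm.

SWE ≈ 7.8 mm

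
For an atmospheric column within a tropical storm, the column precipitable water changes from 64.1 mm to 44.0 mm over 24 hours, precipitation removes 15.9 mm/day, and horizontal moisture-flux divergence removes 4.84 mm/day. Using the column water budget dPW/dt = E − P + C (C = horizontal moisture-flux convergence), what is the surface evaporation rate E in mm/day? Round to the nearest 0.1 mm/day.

E ≈ 0.6 mm/day

dPW/dt = (44.0 − 64.1) mm / (24/24 day) = -20.100 mm/day.
E = dPW/dt + P − C = (-20.100) + 15.9 − (-4.84) = 0.6 mm/day.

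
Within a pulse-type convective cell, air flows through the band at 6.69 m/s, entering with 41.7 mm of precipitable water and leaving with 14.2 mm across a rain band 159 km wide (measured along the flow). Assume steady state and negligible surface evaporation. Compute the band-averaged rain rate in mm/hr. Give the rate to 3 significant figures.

R ≈ 4.17 mm/hr

Column moisture flux per unit crosswind length is F = V × PW.
Inflow: F_in = 6.69 × 41.7 = 278.973 mm·m/s
Outflow: F_out = 6.69 × 14.2 = 94.998 mm·m/s
Steady-state rate R = (F_in − F_out)/L = (278.973 − 94.998) / 159000 m = 1.157e-03 mm/s.
R = 1.157e-03 × 3600 = 4.17 mm/hr.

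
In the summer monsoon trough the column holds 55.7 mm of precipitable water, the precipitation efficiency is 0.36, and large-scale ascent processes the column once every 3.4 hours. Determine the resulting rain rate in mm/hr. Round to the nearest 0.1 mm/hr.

R ≈ 5.9 mm/hr

Each overturning extracts ε × PW = 0.36 × 55.7 = 20.052 mm.
Rate = ε·PW / τ = 20.052 / 3.4 h = 5.9 mm/hr.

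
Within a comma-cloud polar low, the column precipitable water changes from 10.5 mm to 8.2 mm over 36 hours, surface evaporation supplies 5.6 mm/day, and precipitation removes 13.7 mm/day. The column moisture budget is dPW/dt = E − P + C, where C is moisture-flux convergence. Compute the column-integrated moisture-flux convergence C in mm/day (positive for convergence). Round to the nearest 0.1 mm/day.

dPW/dt = (8.2 − 10.5) mm / (36/24 day) = -1.533 mm/day.
C = dPW/dt − E + P = (-1.533) − 5.6 + 13.7 = 6.6 mm/day.

C ≈ 6.6 mm/day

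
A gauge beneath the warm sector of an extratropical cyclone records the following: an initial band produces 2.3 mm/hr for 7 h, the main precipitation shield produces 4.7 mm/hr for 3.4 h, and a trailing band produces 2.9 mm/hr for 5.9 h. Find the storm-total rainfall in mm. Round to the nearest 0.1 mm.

Total = Σ Rᵢ Δtᵢ = 2.3 × 7 + 4.7 × 3.4 + 2.9 × 5.9
      = 16.1 + 15.98 + 17.11 = 49.2 mm.

total ≈ 49.2 mm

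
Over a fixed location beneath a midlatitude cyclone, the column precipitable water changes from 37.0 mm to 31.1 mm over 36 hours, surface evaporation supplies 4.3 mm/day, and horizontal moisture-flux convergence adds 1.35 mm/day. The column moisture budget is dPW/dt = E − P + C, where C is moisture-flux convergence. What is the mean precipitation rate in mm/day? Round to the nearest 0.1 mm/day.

P ≈ 9.6 mm/day

dPW/dt = (31.1 − 37.0) mm / (36/24 day) = -3.933 mm/day.
P = E + C − dPW/dt = 4.3 + (1.35) − (-3.933) = 9.6 mm/day.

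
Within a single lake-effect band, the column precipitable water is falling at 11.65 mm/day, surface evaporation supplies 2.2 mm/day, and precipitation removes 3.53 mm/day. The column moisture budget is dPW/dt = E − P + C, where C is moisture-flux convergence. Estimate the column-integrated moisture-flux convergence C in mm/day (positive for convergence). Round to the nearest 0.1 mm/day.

dPW/dt = -11.65 mm/day.
C = dPW/dt − E + P = (-11.65) − 2.2 + 3.53 = -10.3 mm/day.

C ≈ -10.3 mm/day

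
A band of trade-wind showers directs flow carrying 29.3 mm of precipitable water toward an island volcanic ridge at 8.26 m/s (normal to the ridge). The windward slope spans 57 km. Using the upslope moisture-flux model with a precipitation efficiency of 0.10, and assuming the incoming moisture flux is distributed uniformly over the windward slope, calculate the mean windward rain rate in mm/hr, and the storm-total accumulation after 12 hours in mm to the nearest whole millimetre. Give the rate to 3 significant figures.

Incoming column moisture flux per unit ridge length: F = V × PW = 8.26 × 29.3 = 242.018 mm·m/s.
Spread over the 57 km slope with efficiency ε = 0.10: R = ε·F/W = 0.10 × 242.018 / 57000 m = 4.246e-04 mm/s.
R = 4.246e-04 × 3600 = 1.53 mm/hr.
Over 12 h: total = 1.53 × 12 = 18.36 ≈ 18 mm.

R ≈ 1.53 mm/hr; total ≈ 18 mm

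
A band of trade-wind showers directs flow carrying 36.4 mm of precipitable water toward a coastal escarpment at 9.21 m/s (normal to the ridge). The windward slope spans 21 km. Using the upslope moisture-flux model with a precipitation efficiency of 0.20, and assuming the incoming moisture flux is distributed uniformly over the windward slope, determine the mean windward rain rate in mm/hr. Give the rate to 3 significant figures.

R ≈ 11.5 mm/hr

Incoming column moisture flux per unit ridge length: F = V × PW = 9.21 × 36.4 = 335.244 mm·m/s.
Spread over the 21 km slope with efficiency ε = 0.20: R = ε·F/W = 0.20 × 335.244 / 21000 m = 3.193e-03 mm/s.
R = 3.193e-03 × 3600 = 11.5 mm/hr.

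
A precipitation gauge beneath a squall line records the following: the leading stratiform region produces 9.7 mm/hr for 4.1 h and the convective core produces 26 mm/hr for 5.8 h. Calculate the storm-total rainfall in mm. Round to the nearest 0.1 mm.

Total = Σ Rᵢ Δtᵢ = 9.7 × 4.1 + 26 × 5.8
      = 39.77 + 150.8 = 190.6 mm.

total ≈ 190.6 mm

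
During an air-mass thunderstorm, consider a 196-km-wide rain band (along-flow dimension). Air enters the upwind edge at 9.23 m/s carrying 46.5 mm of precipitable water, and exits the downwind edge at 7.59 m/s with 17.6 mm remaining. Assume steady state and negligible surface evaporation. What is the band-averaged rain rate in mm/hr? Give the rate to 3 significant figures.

Column moisture flux per unit crosswind length is F = V × PW.
Inflow: F_in = 9.23 × 46.5 = 429.195 mm·m/s
Outflow: F_out = 7.59 × 17.6 = 133.584 mm·m/s
Steady-state rate R = (F_in − F_out)/L = (429.195 − 133.584) / 196000 m = 1.508e-03 mm/s.
R = 1.508e-03 × 3600 = 5.43 mm/hr.

R ≈ 5.43 mm/hr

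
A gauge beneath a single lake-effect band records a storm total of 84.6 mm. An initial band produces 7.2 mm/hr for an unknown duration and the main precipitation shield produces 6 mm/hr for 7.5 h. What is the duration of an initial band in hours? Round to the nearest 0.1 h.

Known phases: 6 × 7.5 = 45 mm.
Remaining depth = 84.6 − 45 = 39.6 mm.
Duration = 39.6 / 7.2 = 5.5 h.

duration ≈ 5.5 h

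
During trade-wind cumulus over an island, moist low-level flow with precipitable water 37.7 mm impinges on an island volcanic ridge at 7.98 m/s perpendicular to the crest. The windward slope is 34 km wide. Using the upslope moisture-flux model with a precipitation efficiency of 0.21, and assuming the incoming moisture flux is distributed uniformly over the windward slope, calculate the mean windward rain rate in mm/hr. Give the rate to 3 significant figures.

R ≈ 6.69 mm/hr

Incoming column moisture flux per unit ridge length: F = V × PW = 7.98 × 37.7 = 300.846 mm·m/s.
Spread over the 34 km slope with efficiency ε = 0.21: R = ε·F/W = 0.21 × 300.846 / 34000 m = 1.858e-03 mm/s.
R = 1.858e-03 × 3600 = 6.69 mm/hr.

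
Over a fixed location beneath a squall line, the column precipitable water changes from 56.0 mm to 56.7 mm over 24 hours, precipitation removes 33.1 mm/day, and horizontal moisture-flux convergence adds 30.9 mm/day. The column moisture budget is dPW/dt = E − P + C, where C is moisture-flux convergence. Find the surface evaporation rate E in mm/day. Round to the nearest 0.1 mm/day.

dPW/dt = (56.7 − 56.0) mm / (24/24 day) = +0.700 mm/day.
E = dPW/dt + P − C = (+0.700) + 33.1 − (30.9) = 2.9 mm/day.

E ≈ 2.9 mm/day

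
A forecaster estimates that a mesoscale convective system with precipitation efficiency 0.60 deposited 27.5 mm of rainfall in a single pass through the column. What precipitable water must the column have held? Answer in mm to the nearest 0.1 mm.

PW = rainfall / ε = 27.5 / 0.60 = 45.8 mm.

PW ≈ 45.8 mm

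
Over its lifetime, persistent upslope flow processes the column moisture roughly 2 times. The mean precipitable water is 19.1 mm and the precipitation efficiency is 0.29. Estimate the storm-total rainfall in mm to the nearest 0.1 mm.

rainfall ≈ 11.1 mm

Each cycle deposits ε × PW = 0.29 × 19.1 = 5.539 mm.
Over 2 cycles: 2 × 5.539 = 11.1 mm.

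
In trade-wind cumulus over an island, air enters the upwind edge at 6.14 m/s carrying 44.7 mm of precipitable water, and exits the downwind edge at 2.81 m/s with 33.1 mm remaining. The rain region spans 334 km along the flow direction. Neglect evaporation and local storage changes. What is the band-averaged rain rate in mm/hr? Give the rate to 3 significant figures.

R ≈ 1.96 mm/hr

Column moisture flux per unit crosswind length is F = V × PW.
Inflow: F_in = 6.14 × 44.7 = 274.458 mm·m/s
Outflow: F_out = 2.81 × 33.1 = 93.011 mm·m/s
Steady-state rate R = (F_in − F_out)/L = (274.458 − 93.011) / 334000 m = 5.433e-04 mm/s.
R = 5.433e-04 × 3600 = 1.96 mm/hr.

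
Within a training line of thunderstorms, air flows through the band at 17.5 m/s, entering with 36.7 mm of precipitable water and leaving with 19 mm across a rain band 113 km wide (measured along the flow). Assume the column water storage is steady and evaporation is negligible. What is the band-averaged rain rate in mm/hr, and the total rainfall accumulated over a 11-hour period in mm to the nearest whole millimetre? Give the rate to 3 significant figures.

R ≈ 9.87 mm/hr; total ≈ 109 mm

Column moisture flux per unit crosswind length is F = V × PW.
Inflow: F_in = 17.5 × 36.7 = 642.25 mm·m/s
Outflow: F_out = 17.5 × 19 = 332.5 mm·m/s
Steady-state rate R = (F_in − F_out)/L = (642.25 − 332.5) / 113000 m = 2.741e-03 mm/s.
R = 2.741e-03 × 3600 = 9.87 mm/hr.
Over 11 h: total = 9.87 × 11 = 108.57 ≈ 109 mm.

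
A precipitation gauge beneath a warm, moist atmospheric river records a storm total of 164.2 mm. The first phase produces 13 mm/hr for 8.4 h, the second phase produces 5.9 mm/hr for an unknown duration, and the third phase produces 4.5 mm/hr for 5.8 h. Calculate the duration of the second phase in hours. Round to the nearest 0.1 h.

duration ≈ 4.9 h

Known phases: 13 × 8.4 + 4.5 × 5.8 = 109.2 + 26.1 = 135.3 mm.
Remaining depth = 164.2 − 135.3 = 28.9 mm.
Duration = 28.9 / 5.9 = 4.9 h.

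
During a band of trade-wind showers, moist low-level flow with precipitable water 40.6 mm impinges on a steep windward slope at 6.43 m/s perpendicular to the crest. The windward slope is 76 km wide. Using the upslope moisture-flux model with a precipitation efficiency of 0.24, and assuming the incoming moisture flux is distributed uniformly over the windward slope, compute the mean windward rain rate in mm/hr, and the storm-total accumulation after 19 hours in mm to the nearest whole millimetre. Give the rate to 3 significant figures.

Incoming column moisture flux per unit ridge length: F = V × PW = 6.43 × 40.6 = 261.058 mm·m/s.
Spread over the 76 km slope with efficiency ε = 0.24: R = ε·F/W = 0.24 × 261.058 / 76000 m = 8.244e-04 mm/s.
R = 8.244e-04 × 3600 = 2.97 mm/hr.
Over 19 h: total = 2.97 × 19 = 56.43 ≈ 56 mm.

R ≈ 2.97 mm/hr; total ≈ 56 mm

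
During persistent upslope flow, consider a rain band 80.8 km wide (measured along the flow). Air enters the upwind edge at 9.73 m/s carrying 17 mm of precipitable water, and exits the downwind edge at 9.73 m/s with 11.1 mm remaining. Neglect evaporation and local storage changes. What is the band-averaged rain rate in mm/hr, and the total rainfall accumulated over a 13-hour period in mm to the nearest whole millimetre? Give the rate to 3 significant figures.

Column moisture flux per unit crosswind length is F = V × PW.
Inflow: F_in = 9.73 × 17 = 165.41 mm·m/s
Outflow: F_out = 9.73 × 11.1 = 108.003 mm·m/s
Steady-state rate R = (F_in − F_out)/L = (165.41 − 108.003) / 80800 m = 7.105e-04 mm/s.
R = 7.105e-04 × 3600 = 2.56 mm/hr.
Over 13 h: total = 2.56 × 13 = 33.28 ≈ 33 mm.

R ≈ 2.56 mm/hr; total ≈ 33 mm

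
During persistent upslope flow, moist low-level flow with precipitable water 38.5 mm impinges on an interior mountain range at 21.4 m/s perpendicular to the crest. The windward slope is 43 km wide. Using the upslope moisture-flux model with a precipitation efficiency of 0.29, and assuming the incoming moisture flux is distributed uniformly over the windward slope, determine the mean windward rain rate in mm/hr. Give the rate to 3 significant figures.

R ≈ 20.0 mm/hr

Incoming column moisture flux per unit ridge length: F = V × PW = 21.4 × 38.5 = 823.9 mm·m/s.
Spread over the 43 km slope with efficiency ε = 0.29: R = ε·F/W = 0.29 × 823.9 / 43000 m = 5.557e-03 mm/s.
R = 5.557e-03 × 3600 = 20.0 mm/hr.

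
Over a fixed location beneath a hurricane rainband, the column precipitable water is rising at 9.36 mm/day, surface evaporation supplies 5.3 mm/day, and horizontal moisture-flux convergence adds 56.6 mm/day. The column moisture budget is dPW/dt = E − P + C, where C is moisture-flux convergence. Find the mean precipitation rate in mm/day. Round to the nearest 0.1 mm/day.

P ≈ 52.5 mm/day

dPW/dt = +9.36 mm/day.
P = E + C − dPW/dt = 5.3 + (56.6) − (+9.36) = 52.5 mm/day.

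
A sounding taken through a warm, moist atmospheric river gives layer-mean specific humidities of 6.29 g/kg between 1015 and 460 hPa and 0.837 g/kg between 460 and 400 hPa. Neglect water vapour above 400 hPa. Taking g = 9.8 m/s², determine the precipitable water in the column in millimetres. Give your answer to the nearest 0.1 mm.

Precipitable water is the column-integrated vapour mass per unit area: PW = (1/g) Σ q̄ Δp, with q in kg/kg and Δp in Pa (1 kg/m² of water = 1 mm).
Layer 1015–460 hPa: Δp = 555 hPa = 55500 Pa, q̄ = 0.00629 kg/kg → 0.00629 × 55500 / 9.8 = 35.62 mm
Layer 460–400 hPa: Δp = 60 hPa = 6000 Pa, q̄ = 0.000837 kg/kg → 0.000837 × 6000 / 9.8 = 0.51 mm
PW = 35.62 + 0.51 = 36.13 ≈ 36.1 mm.

PW ≈ 36.1 mm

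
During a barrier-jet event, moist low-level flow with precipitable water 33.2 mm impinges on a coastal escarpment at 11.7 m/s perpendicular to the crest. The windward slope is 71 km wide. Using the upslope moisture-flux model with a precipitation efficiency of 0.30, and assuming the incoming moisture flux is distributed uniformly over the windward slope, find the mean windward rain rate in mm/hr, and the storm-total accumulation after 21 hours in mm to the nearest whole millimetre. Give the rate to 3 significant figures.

Incoming column moisture flux per unit ridge length: F = V × PW = 11.7 × 33.2 = 388.44 mm·m/s.
Spread over the 71 km slope with efficiency ε = 0.30: R = ε·F/W = 0.30 × 388.44 / 71000 m = 1.641e-03 mm/s.
R = 1.641e-03 × 3600 = 5.91 mm/hr.
Over 21 h: total = 5.91 × 21 = 124.11 ≈ 124 mm.

R ≈ 5.91 mm/hr; total ≈ 124 mm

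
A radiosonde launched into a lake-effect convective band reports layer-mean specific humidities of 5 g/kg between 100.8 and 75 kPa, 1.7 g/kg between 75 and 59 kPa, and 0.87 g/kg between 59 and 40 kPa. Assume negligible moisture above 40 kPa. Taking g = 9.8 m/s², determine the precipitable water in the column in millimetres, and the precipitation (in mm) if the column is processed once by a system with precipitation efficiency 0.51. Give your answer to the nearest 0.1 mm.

Precipitable water is the column-integrated vapour mass per unit area: PW = (1/g) Σ q̄ Δp, with q in kg/kg and Δp in Pa (1 kg/m² of water = 1 mm).
Layer 100.8–75 kPa: Δp = 258 hPa = 25800 Pa, q̄ = 0.005 kg/kg → 0.005 × 25800 / 9.8 = 13.16 mm
Layer 75–59 kPa: Δp = 160 hPa = 16000 Pa, q̄ = 0.0017 kg/kg → 0.0017 × 16000 / 9.8 = 2.78 mm
Layer 59–40 kPa: Δp = 190 hPa = 19000 Pa, q̄ = 0.00087 kg/kg → 0.00087 × 19000 / 9.8 = 1.69 mm
PW = 13.16 + 2.78 + 1.69 = 17.63 ≈ 17.6 mm.
Precipitation = ε × PW = 0.51 × 17.6 = 9.0 mm.

PW ≈ 17.6 mm; precipitation ≈ 9.0 mm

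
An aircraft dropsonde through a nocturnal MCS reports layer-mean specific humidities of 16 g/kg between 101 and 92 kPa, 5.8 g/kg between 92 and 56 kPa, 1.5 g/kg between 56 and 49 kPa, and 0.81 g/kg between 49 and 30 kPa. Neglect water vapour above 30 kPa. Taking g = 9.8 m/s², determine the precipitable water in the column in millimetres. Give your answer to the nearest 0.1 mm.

PW ≈ 38.6 mm

Precipitable water is the column-integrated vapour mass per unit area: PW = (1/g) Σ q̄ Δp, with q in kg/kg and Δp in Pa (1 kg/m² of water = 1 mm).
Layer 101–92 kPa: Δp = 90 hPa = 9000 Pa, q̄ = 0.016 kg/kg → 0.016 × 9000 / 9.8 = 14.69 mm
Layer 92–56 kPa: Δp = 360 hPa = 36000 Pa, q̄ = 0.0058 kg/kg → 0.0058 × 36000 / 9.8 = 21.31 mm
Layer 56–49 kPa: Δp = 70 hPa = 7000 Pa, q̄ = 0.0015 kg/kg → 0.0015 × 7000 / 9.8 = 1.07 mm
Layer 49–30 kPa: Δp = 190 hPa = 19000 Pa, q̄ = 0.00081 kg/kg → 0.00081 × 19000 / 9.8 = 1.57 mm
PW = 14.69 + 21.31 + 1.07 + 1.57 = 38.64 ≈ 38.6 mm.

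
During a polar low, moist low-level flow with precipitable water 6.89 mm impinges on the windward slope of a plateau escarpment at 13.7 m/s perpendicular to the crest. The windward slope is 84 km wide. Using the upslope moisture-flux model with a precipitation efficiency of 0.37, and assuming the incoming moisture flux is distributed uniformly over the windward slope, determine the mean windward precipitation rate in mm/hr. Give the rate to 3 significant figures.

Incoming column moisture flux per unit ridge length: F = V × PW = 13.7 × 6.89 = 94.393 mm·m/s.
Spread over the 84 km slope with efficiency ε = 0.37: R = ε·F/W = 0.37 × 94.393 / 84000 m = 4.158e-04 mm/s.
R = 4.158e-04 × 3600 = 1.50 mm/hr.

R ≈ 1.50 mm/hr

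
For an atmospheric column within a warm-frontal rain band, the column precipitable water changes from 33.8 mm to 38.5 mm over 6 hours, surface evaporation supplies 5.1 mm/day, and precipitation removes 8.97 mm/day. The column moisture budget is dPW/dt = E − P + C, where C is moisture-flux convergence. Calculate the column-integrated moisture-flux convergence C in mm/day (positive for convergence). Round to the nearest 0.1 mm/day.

dPW/dt = (38.5 − 33.8) mm / (6/24 day) = +18.800 mm/day.
C = dPW/dt − E + P = (+18.800) − 5.1 + 8.97 = 22.7 mm/day.

C ≈ 22.7 mm/day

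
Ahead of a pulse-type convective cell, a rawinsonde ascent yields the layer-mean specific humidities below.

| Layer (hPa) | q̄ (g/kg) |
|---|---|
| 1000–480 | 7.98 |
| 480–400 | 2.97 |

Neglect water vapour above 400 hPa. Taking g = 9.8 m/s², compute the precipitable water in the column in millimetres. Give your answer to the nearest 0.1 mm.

PW ≈ 44.8 mm

Precipitable water is the column-integrated vapour mass per unit area: PW = (1/g) Σ q̄ Δp, with q in kg/kg and Δp in Pa (1 kg/m² of water = 1 mm).
Layer 1000–480 hPa: Δp = 520 hPa = 52000 Pa, q̄ = 0.00798 kg/kg → 0.00798 × 52000 / 9.8 = 42.34 mm
Layer 480–400 hPa: Δp = 80 hPa = 8000 Pa, q̄ = 0.00297 kg/kg → 0.00297 × 8000 / 9.8 = 2.42 mm
PW = 42.34 + 2.42 = 44.76 ≈ 44.8 mm.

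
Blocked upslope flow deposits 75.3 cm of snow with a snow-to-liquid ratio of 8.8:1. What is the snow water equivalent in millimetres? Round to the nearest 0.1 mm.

SWE = snow depth / ratio = 75.3 cm / 8.8 = 8.557 cm = 85.6 mm.

SWE ≈ 85.6 mm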